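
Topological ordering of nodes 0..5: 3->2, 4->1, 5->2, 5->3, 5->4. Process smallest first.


Kahn's algorithm, process smallest node first
Order: [0, 5, 3, 2, 4, 1]


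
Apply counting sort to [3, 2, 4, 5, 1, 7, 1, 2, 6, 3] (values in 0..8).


Count array: [0, 2, 2, 2, 1, 1, 1, 1, 0]
Reconstruct: [1, 1, 2, 2, 3, 3, 4, 5, 6, 7]


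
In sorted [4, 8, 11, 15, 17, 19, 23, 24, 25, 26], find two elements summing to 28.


Two pointers: lo=0, hi=9
Found pair: (4, 24) summing to 28


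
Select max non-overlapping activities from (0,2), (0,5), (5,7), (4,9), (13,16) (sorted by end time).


Greedy: pick earliest-ending, then skip overlaps.
Selected (3 activities): [(0, 2), (5, 7), (13, 16)]


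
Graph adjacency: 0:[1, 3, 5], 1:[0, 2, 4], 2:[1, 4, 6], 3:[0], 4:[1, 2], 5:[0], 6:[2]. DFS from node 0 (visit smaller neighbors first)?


DFS stack-based: start with [0]
Visit order: [0, 1, 2, 4, 6, 3, 5]


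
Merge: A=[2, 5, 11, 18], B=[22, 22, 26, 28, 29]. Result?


Compare heads, take smaller each step.
Merged: [2, 5, 11, 18, 22, 22, 26, 28, 29]


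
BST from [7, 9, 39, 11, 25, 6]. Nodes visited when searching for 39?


BST root = 7
Search for 39: compare at each node
Path: [7, 9, 39]


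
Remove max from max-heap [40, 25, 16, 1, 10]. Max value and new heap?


Max = 40
Replace root with last, heapify down
Resulting heap: [25, 10, 16, 1]


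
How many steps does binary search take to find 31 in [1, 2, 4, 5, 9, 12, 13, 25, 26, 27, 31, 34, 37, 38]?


Search for 31:
[0,13] mid=6 arr[6]=13
[7,13] mid=10 arr[10]=31
Total: 2 comparisons


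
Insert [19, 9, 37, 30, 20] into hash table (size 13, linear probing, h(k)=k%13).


Insertions: 19->slot 6; 9->slot 9; 37->slot 11; 30->slot 4; 20->slot 7
Table: [None, None, None, None, 30, None, 19, 20, None, 9, None, 37, None]


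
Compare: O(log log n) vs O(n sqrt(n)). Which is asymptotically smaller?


double-logarithmic grows slower than n^1.5
O(log log n) is asymptotically smaller; O(n sqrt(n)) grows faster


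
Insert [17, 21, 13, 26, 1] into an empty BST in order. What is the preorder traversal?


Root = 17; build tree by BST insertion.
Preorder traversal: [17, 13, 1, 21, 26]


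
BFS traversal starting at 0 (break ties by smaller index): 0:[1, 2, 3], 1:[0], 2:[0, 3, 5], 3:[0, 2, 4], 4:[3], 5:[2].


BFS queue: start with [0]
Visit order: [0, 1, 2, 3, 5, 4]


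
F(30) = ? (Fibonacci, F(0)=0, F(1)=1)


F(n)=F(n-1)+F(n-2)
...F(28)=317811, F(29)=514229, F(30)=832040


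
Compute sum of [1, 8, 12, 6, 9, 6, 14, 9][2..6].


Prefix sums: [0, 1, 9, 21, 27, 36, 42, 56, 65]
Sum[2..6] = prefix[7] - prefix[2] = 56 - 9 = 47


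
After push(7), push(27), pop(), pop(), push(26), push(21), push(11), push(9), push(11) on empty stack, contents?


push(7) -> [7]
push(27) -> [7, 27]
pop() returns 27 -> [7]
pop() returns 7 -> []
push(26) -> [26]
push(21) -> [26, 21]
push(11) -> [26, 21, 11]
push(9) -> [26, 21, 11, 9]
push(11) -> [26, 21, 11, 9, 11]
Final stack (bottom to top): [26, 21, 11, 9, 11]


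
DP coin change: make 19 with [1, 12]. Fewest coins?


dp[0]=0; dp[i]=1+min(dp[i-c] for c in coins)
...dp[14]=3, dp[15]=4, dp[16]=5, dp[17]=6, dp[18]=7, dp[19]=8
Minimum coins for 19 = 8


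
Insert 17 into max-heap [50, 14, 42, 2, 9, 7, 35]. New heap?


Append 17: [50, 14, 42, 2, 9, 7, 35, 17]
Bubble up: swap idx 7(17) with idx 3(2); swap idx 3(17) with idx 1(14)
Result: [50, 17, 42, 14, 9, 7, 35, 2]


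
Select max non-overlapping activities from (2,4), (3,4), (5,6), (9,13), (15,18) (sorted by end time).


Greedy: pick earliest-ending, then skip overlaps.
Selected (4 activities): [(2, 4), (5, 6), (9, 13), (15, 18)]


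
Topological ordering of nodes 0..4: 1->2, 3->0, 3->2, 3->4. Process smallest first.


Kahn's algorithm, process smallest node first
Order: [1, 3, 0, 2, 4]


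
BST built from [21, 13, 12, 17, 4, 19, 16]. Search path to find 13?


BST root = 21
Search for 13: compare at each node
Path: [21, 13]


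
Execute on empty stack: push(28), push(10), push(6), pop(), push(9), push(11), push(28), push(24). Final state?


push(28) -> [28]
push(10) -> [28, 10]
push(6) -> [28, 10, 6]
pop() returns 6 -> [28, 10]
push(9) -> [28, 10, 9]
push(11) -> [28, 10, 9, 11]
push(28) -> [28, 10, 9, 11, 28]
push(24) -> [28, 10, 9, 11, 28, 24]
Final stack (bottom to top): [28, 10, 9, 11, 28, 24]


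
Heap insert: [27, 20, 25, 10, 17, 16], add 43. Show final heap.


Append 43: [27, 20, 25, 10, 17, 16, 43]
Bubble up: swap idx 6(43) with idx 2(25); swap idx 2(43) with idx 0(27)
Result: [43, 20, 27, 10, 17, 16, 25]


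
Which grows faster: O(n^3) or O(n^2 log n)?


n^2 log n grows slower than cubic
O(n^2 log n) is asymptotically smaller; O(n^3) grows faster


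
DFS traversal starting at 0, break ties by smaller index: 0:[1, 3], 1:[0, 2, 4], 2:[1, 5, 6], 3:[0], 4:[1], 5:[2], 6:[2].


DFS stack-based: start with [0]
Visit order: [0, 1, 2, 5, 6, 4, 3]


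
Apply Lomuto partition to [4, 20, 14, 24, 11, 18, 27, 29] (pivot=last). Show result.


Elements <= 29 go left of pivot.
Result: [4, 20, 14, 24, 11, 18, 27, 29], pivot at index 7


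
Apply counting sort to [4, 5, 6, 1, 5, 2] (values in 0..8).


Count array: [0, 1, 1, 0, 1, 2, 1, 0, 0]
Reconstruct: [1, 2, 4, 5, 5, 6]


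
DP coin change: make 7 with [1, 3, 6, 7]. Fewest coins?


dp[0]=0; dp[i]=1+min(dp[i-c] for c in coins)
...dp[2]=2, dp[3]=1, dp[4]=2, dp[5]=3, dp[6]=1, dp[7]=1
Minimum coins for 7 = 1


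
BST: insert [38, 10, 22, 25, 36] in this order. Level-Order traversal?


Root = 38; build tree by BST insertion.
Level-Order traversal: [38, 10, 22, 25, 36]


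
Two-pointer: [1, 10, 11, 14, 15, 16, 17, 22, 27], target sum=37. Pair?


Two pointers: lo=0, hi=8
Found pair: (10, 27) summing to 37


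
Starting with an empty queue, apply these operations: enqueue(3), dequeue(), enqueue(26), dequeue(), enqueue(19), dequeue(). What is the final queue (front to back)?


enqueue(3) -> [3]
dequeue() returns 3 -> []
enqueue(26) -> [26]
dequeue() returns 26 -> []
enqueue(19) -> [19]
dequeue() returns 19 -> []
Final queue (front to back): []


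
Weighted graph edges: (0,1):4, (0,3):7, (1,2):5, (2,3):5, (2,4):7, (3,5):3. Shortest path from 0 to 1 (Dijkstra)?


Dijkstra from 0:
Distances: {0: 0, 1: 4, 2: 9, 3: 7, 4: 16, 5: 10}
Shortest distance to 1 = 4, path = [0, 1]


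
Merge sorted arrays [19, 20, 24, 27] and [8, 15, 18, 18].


Compare heads, take smaller each step.
Merged: [8, 15, 18, 18, 19, 20, 24, 27]


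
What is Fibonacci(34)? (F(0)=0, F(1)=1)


F(n)=F(n-1)+F(n-2)
...F(32)=2178309, F(33)=3524578, F(34)=5702887


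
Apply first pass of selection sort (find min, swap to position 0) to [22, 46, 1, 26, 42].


After one pass: [1, 46, 22, 26, 42]


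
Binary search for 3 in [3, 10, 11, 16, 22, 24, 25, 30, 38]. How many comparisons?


Search for 3:
[0,8] mid=4 arr[4]=22
[0,3] mid=1 arr[1]=10
[0,0] mid=0 arr[0]=3
Total: 3 comparisons


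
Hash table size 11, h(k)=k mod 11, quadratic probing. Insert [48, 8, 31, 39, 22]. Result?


Insertions: 48->slot 4; 8->slot 8; 31->slot 9; 39->slot 6; 22->slot 0
Table: [22, None, None, None, 48, None, 39, None, 8, 31, None]


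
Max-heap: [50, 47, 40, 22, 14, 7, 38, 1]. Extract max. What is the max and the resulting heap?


Max = 50
Replace root with last, heapify down
Resulting heap: [47, 22, 40, 1, 14, 7, 38]


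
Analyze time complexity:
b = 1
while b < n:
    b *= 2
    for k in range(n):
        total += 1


Per nesting level: O(log n) * O(n) = O(n log n)
Complexity: O(n log n)


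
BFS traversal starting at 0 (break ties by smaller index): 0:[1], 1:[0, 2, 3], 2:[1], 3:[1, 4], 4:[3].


BFS queue: start with [0]
Visit order: [0, 1, 2, 3, 4]


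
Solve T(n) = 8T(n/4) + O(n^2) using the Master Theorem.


a=8, b=4, c=2. log_4(8)=1.5 < c=2. Case 3: O(n^c) = O(n^2)
Complexity: O(n^2)


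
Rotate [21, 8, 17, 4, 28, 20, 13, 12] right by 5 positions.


Right rotate by 5: [4, 28, 20, 13, 12, 21, 8, 17]


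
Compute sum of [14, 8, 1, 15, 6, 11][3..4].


Prefix sums: [0, 14, 22, 23, 38, 44, 55]
Sum[3..4] = prefix[5] - prefix[3] = 44 - 23 = 21


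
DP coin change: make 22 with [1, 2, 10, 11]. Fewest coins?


dp[0]=0; dp[i]=1+min(dp[i-c] for c in coins)
...dp[17]=4, dp[18]=5, dp[19]=5, dp[20]=2, dp[21]=2, dp[22]=2
Minimum coins for 22 = 2


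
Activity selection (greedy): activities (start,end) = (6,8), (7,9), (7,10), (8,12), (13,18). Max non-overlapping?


Greedy: pick earliest-ending, then skip overlaps.
Selected (3 activities): [(6, 8), (8, 12), (13, 18)]


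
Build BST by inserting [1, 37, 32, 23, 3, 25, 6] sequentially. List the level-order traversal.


Root = 1; build tree by BST insertion.
Level-Order traversal: [1, 37, 32, 23, 3, 25, 6]


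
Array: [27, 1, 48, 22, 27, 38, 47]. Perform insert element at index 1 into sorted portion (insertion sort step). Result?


After one pass: [1, 27, 48, 22, 27, 38, 47]


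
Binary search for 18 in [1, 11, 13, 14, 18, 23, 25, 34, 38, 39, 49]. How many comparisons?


Search for 18:
[0,10] mid=5 arr[5]=23
[0,4] mid=2 arr[2]=13
[3,4] mid=3 arr[3]=14
[4,4] mid=4 arr[4]=18
Total: 4 comparisons


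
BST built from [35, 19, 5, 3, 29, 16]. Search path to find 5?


BST root = 35
Search for 5: compare at each node
Path: [35, 19, 5]


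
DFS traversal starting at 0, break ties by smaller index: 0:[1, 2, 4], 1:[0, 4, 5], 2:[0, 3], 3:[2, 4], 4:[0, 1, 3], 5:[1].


DFS stack-based: start with [0]
Visit order: [0, 1, 4, 3, 2, 5]


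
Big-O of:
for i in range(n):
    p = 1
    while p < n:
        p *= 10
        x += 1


Per nesting level: O(n) * O(log n) = O(n log n)
Complexity: O(n log n)


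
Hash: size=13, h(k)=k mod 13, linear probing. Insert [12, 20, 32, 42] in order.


Insertions: 12->slot 12; 20->slot 7; 32->slot 6; 42->slot 3
Table: [None, None, None, 42, None, None, 32, 20, None, None, None, None, 12]


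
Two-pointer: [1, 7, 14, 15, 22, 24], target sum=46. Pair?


Two pointers: lo=0, hi=5
Found pair: (22, 24) summing to 46


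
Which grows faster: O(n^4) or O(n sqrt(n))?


n^1.5 grows slower than quartic
O(n sqrt(n)) is asymptotically smaller; O(n^4) grows faster


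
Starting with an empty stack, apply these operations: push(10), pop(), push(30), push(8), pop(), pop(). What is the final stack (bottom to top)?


push(10) -> [10]
pop() returns 10 -> []
push(30) -> [30]
push(8) -> [30, 8]
pop() returns 8 -> [30]
pop() returns 30 -> []
Final stack (bottom to top): []


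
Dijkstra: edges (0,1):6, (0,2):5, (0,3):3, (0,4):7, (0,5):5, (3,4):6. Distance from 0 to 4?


Dijkstra from 0:
Distances: {0: 0, 1: 6, 2: 5, 3: 3, 4: 7, 5: 5}
Shortest distance to 4 = 7, path = [0, 4]


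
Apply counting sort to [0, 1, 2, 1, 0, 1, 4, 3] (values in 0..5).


Count array: [2, 3, 1, 1, 1, 0]
Reconstruct: [0, 0, 1, 1, 1, 2, 3, 4]


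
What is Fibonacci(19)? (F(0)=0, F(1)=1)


F(n)=F(n-1)+F(n-2)
...F(17)=1597, F(18)=2584, F(19)=4181


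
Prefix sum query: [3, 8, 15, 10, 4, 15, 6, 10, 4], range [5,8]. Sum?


Prefix sums: [0, 3, 11, 26, 36, 40, 55, 61, 71, 75]
Sum[5..8] = prefix[9] - prefix[5] = 75 - 40 = 35


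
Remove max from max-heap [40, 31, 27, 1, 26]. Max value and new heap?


Max = 40
Replace root with last, heapify down
Resulting heap: [31, 26, 27, 1]


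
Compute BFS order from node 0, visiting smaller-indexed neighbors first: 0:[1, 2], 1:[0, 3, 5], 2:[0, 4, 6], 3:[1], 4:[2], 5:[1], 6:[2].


BFS queue: start with [0]
Visit order: [0, 1, 2, 3, 5, 4, 6]


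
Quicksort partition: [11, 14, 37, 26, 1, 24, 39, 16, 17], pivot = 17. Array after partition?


Elements <= 17 go left of pivot.
Result: [11, 14, 1, 16, 17, 24, 39, 26, 37], pivot at index 4


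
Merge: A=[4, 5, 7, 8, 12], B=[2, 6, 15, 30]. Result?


Compare heads, take smaller each step.
Merged: [2, 4, 5, 6, 7, 8, 12, 15, 30]


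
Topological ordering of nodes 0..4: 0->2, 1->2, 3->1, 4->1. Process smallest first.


Kahn's algorithm, process smallest node first
Order: [0, 3, 4, 1, 2]


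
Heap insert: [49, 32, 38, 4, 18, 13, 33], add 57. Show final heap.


Append 57: [49, 32, 38, 4, 18, 13, 33, 57]
Bubble up: swap idx 7(57) with idx 3(4); swap idx 3(57) with idx 1(32); swap idx 1(57) with idx 0(49)
Result: [57, 49, 38, 32, 18, 13, 33, 4]


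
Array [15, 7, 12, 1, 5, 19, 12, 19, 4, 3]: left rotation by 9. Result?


Left rotate by 9: [3, 15, 7, 12, 1, 5, 19, 12, 19, 4]


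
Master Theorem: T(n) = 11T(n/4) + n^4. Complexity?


a=11, b=4, c=4. log_4(11)=1.730 < c=4. Case 3: O(n^c) = O(n^4)
Complexity: O(n^4)


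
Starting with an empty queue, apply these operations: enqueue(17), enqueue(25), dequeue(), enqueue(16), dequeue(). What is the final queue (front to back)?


enqueue(17) -> [17]
enqueue(25) -> [17, 25]
dequeue() returns 17 -> [25]
enqueue(16) -> [25, 16]
dequeue() returns 25 -> [16]
Final queue (front to back): [16]


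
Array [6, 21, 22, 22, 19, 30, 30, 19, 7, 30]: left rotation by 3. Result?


Left rotate by 3: [22, 19, 30, 30, 19, 7, 30, 6, 21, 22]


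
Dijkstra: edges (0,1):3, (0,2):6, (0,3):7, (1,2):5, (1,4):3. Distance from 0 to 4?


Dijkstra from 0:
Distances: {0: 0, 1: 3, 2: 6, 3: 7, 4: 6}
Shortest distance to 4 = 6, path = [0, 1, 4]


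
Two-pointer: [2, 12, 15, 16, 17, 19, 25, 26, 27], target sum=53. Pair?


Two pointers: lo=0, hi=8
Found pair: (26, 27) summing to 53


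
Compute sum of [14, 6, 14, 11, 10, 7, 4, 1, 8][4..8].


Prefix sums: [0, 14, 20, 34, 45, 55, 62, 66, 67, 75]
Sum[4..8] = prefix[9] - prefix[4] = 75 - 45 = 30


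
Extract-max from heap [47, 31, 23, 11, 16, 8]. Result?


Max = 47
Replace root with last, heapify down
Resulting heap: [31, 16, 23, 11, 8]


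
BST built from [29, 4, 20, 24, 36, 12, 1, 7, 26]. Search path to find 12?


BST root = 29
Search for 12: compare at each node
Path: [29, 4, 20, 12]


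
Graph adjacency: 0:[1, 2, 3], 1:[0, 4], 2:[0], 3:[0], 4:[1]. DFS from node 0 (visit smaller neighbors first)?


DFS stack-based: start with [0]
Visit order: [0, 1, 4, 2, 3]


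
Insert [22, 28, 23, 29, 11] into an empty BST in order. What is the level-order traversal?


Root = 22; build tree by BST insertion.
Level-Order traversal: [22, 11, 28, 23, 29]


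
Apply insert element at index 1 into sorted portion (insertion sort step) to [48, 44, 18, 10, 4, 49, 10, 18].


After one pass: [44, 48, 18, 10, 4, 49, 10, 18]


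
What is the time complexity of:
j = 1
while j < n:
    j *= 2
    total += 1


Per nesting level: O(log n) = O(log n)
Complexity: O(log n)


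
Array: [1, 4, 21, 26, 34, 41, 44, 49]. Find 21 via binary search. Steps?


Search for 21:
[0,7] mid=3 arr[3]=26
[0,2] mid=1 arr[1]=4
[2,2] mid=2 arr[2]=21
Total: 3 comparisons


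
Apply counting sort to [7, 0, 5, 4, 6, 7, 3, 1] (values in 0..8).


Count array: [1, 1, 0, 1, 1, 1, 1, 2, 0]
Reconstruct: [0, 1, 3, 4, 5, 6, 7, 7]


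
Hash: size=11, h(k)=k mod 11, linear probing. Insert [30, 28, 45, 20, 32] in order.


Insertions: 30->slot 8; 28->slot 6; 45->slot 1; 20->slot 9; 32->slot 10
Table: [None, 45, None, None, None, None, 28, None, 30, 20, 32]


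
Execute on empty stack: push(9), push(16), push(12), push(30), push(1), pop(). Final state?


push(9) -> [9]
push(16) -> [9, 16]
push(12) -> [9, 16, 12]
push(30) -> [9, 16, 12, 30]
push(1) -> [9, 16, 12, 30, 1]
pop() returns 1 -> [9, 16, 12, 30]
Final stack (bottom to top): [9, 16, 12, 30]


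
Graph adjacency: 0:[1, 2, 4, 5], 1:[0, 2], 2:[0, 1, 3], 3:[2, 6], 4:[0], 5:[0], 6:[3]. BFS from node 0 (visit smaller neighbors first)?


BFS queue: start with [0]
Visit order: [0, 1, 2, 4, 5, 3, 6]


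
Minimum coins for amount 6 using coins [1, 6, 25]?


dp[0]=0; dp[i]=1+min(dp[i-c] for c in coins)
...dp[1]=1, dp[2]=2, dp[3]=3, dp[4]=4, dp[5]=5, dp[6]=1
Minimum coins for 6 = 1


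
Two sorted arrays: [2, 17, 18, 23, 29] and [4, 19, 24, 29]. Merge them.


Compare heads, take smaller each step.
Merged: [2, 4, 17, 18, 19, 23, 24, 29, 29]


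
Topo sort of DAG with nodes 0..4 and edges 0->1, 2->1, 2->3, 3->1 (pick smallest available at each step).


Kahn's algorithm, process smallest node first
Order: [0, 2, 3, 1, 4]


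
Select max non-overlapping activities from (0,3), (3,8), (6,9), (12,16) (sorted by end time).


Greedy: pick earliest-ending, then skip overlaps.
Selected (3 activities): [(0, 3), (3, 8), (12, 16)]


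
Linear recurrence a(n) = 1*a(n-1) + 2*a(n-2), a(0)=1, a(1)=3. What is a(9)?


Build bottom-up:
...a(7)=171, a(8)=341, a(9)=1*341+2*171=683


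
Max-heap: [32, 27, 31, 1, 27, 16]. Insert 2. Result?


Append 2: [32, 27, 31, 1, 27, 16, 2]
Bubble up: no swaps needed
Result: [32, 27, 31, 1, 27, 16, 2]


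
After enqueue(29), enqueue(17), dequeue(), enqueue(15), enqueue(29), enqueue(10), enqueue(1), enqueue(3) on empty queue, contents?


enqueue(29) -> [29]
enqueue(17) -> [29, 17]
dequeue() returns 29 -> [17]
enqueue(15) -> [17, 15]
enqueue(29) -> [17, 15, 29]
enqueue(10) -> [17, 15, 29, 10]
enqueue(1) -> [17, 15, 29, 10, 1]
enqueue(3) -> [17, 15, 29, 10, 1, 3]
Final queue (front to back): [17, 15, 29, 10, 1, 3]


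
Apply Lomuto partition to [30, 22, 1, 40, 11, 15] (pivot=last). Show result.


Elements <= 15 go left of pivot.
Result: [1, 11, 15, 40, 22, 30], pivot at index 2


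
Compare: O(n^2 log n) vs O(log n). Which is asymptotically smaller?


logarithmic grows slower than n^2 log n
O(log n) is asymptotically smaller; O(n^2 log n) grows faster


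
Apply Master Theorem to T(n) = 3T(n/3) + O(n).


a=3, b=3, c=1. log_3(3)=1 = c=1. Case 2: O(n^c log n) = O(n log n)
Complexity: O(n log n)


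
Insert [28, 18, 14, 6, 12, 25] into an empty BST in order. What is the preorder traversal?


Root = 28; build tree by BST insertion.
Preorder traversal: [28, 18, 14, 6, 12, 25]


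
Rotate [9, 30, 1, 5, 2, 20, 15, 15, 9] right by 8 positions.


Right rotate by 8: [30, 1, 5, 2, 20, 15, 15, 9, 9]


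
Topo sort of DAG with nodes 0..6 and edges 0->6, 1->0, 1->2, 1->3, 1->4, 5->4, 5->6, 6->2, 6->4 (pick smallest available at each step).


Kahn's algorithm, process smallest node first
Order: [1, 0, 3, 5, 6, 2, 4]


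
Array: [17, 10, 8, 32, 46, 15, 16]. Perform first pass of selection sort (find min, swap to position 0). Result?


After one pass: [8, 10, 17, 32, 46, 15, 16]


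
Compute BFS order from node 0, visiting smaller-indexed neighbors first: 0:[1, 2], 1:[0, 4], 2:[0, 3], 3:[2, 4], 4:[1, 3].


BFS queue: start with [0]
Visit order: [0, 1, 2, 4, 3]


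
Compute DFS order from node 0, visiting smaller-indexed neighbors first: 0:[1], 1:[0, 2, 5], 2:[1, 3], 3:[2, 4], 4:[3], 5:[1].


DFS stack-based: start with [0]
Visit order: [0, 1, 2, 3, 4, 5]


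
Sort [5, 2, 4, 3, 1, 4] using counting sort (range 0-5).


Count array: [0, 1, 1, 1, 2, 1]
Reconstruct: [1, 2, 3, 4, 4, 5]


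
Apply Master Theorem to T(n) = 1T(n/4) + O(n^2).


a=1, b=4, c=2. log_4(1)=0 < c=2. Case 3: O(n^c) = O(n^2)
Complexity: O(n^2)


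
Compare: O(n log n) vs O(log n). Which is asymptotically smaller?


logarithmic grows slower than linearithmic
O(log n) is asymptotically smaller; O(n log n) grows faster


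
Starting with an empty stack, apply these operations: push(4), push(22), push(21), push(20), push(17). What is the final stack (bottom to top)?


push(4) -> [4]
push(22) -> [4, 22]
push(21) -> [4, 22, 21]
push(20) -> [4, 22, 21, 20]
push(17) -> [4, 22, 21, 20, 17]
Final stack (bottom to top): [4, 22, 21, 20, 17]


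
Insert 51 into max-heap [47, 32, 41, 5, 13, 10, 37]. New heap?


Append 51: [47, 32, 41, 5, 13, 10, 37, 51]
Bubble up: swap idx 7(51) with idx 3(5); swap idx 3(51) with idx 1(32); swap idx 1(51) with idx 0(47)
Result: [51, 47, 41, 32, 13, 10, 37, 5]


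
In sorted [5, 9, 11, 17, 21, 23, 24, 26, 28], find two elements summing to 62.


Two pointers: lo=0, hi=8
No pair sums to 62


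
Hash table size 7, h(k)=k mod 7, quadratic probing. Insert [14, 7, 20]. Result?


Insertions: 14->slot 0; 7->slot 1; 20->slot 6
Table: [14, 7, None, None, None, None, 20]


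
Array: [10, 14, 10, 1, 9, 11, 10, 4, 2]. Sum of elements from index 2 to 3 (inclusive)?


Prefix sums: [0, 10, 24, 34, 35, 44, 55, 65, 69, 71]
Sum[2..3] = prefix[4] - prefix[2] = 35 - 24 = 11


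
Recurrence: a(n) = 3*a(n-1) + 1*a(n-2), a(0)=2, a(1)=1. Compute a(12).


Build bottom-up:
...a(10)=68777, a(11)=227155, a(12)=3*227155+1*68777=750242


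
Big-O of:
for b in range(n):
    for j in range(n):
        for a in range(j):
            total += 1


Per nesting level: O(n) * O(n) * O(n) [triangular over j] = O(n^3)
Complexity: O(n^3)


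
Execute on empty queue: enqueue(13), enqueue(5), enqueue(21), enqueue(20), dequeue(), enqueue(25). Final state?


enqueue(13) -> [13]
enqueue(5) -> [13, 5]
enqueue(21) -> [13, 5, 21]
enqueue(20) -> [13, 5, 21, 20]
dequeue() returns 13 -> [5, 21, 20]
enqueue(25) -> [5, 21, 20, 25]
Final queue (front to back): [5, 21, 20, 25]


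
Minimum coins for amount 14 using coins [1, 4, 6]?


dp[0]=0; dp[i]=1+min(dp[i-c] for c in coins)
...dp[9]=3, dp[10]=2, dp[11]=3, dp[12]=2, dp[13]=3, dp[14]=3
Minimum coins for 14 = 3


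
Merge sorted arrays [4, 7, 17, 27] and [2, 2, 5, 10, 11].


Compare heads, take smaller each step.
Merged: [2, 2, 4, 5, 7, 10, 11, 17, 27]


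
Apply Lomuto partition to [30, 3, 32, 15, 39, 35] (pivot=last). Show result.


Elements <= 35 go left of pivot.
Result: [30, 3, 32, 15, 35, 39], pivot at index 4


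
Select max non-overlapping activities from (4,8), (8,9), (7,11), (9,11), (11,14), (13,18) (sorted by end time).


Greedy: pick earliest-ending, then skip overlaps.
Selected (4 activities): [(4, 8), (8, 9), (9, 11), (11, 14)]


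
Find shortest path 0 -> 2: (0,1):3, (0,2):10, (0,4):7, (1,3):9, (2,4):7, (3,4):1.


Dijkstra from 0:
Distances: {0: 0, 1: 3, 2: 10, 3: 8, 4: 7}
Shortest distance to 2 = 10, path = [0, 2]


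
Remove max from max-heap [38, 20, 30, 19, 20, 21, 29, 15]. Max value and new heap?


Max = 38
Replace root with last, heapify down
Resulting heap: [30, 20, 29, 19, 20, 21, 15]


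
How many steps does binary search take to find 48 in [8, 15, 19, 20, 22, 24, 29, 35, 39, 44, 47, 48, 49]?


Search for 48:
[0,12] mid=6 arr[6]=29
[7,12] mid=9 arr[9]=44
[10,12] mid=11 arr[11]=48
Total: 3 comparisons


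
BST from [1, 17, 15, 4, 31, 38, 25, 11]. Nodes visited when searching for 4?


BST root = 1
Search for 4: compare at each node
Path: [1, 17, 15, 4]


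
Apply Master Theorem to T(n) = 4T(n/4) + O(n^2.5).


a=4, b=4, c=2.5. log_4(4)=1 < c=2.5. Case 3: O(n^c) = O(n^2.500)
Complexity: O(n^2.500)


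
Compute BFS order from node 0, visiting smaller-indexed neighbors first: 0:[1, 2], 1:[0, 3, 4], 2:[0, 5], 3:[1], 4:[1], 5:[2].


BFS queue: start with [0]
Visit order: [0, 1, 2, 3, 4, 5]


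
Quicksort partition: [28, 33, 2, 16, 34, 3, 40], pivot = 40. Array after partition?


Elements <= 40 go left of pivot.
Result: [28, 33, 2, 16, 34, 3, 40], pivot at index 6


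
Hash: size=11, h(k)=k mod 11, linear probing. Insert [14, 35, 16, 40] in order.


Insertions: 14->slot 3; 35->slot 2; 16->slot 5; 40->slot 7
Table: [None, None, 35, 14, None, 16, None, 40, None, None, None]


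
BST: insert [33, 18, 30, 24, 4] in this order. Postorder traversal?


Root = 33; build tree by BST insertion.
Postorder traversal: [4, 24, 30, 18, 33]


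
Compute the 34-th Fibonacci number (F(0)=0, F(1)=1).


F(n)=F(n-1)+F(n-2)
...F(32)=2178309, F(33)=3524578, F(34)=5702887


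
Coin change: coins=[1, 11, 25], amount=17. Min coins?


dp[0]=0; dp[i]=1+min(dp[i-c] for c in coins)
...dp[12]=2, dp[13]=3, dp[14]=4, dp[15]=5, dp[16]=6, dp[17]=7
Minimum coins for 17 = 7


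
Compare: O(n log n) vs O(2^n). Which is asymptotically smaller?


linearithmic grows slower than exponential
O(n log n) is asymptotically smaller; O(2^n) grows faster


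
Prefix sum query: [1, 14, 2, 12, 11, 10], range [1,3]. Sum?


Prefix sums: [0, 1, 15, 17, 29, 40, 50]
Sum[1..3] = prefix[4] - prefix[1] = 29 - 1 = 28


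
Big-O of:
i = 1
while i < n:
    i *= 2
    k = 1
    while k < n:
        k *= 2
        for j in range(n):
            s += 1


Per nesting level: O(log n) * O(log n) * O(n) = O(n (log n)^2)
Complexity: O(n (log n)^2)


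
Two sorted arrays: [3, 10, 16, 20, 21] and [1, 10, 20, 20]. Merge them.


Compare heads, take smaller each step.
Merged: [1, 3, 10, 10, 16, 20, 20, 20, 21]


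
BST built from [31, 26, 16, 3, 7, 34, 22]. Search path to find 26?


BST root = 31
Search for 26: compare at each node
Path: [31, 26]


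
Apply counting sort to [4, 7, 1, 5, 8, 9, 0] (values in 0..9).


Count array: [1, 1, 0, 0, 1, 1, 0, 1, 1, 1]
Reconstruct: [0, 1, 4, 5, 7, 8, 9]


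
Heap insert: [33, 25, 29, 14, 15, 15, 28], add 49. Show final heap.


Append 49: [33, 25, 29, 14, 15, 15, 28, 49]
Bubble up: swap idx 7(49) with idx 3(14); swap idx 3(49) with idx 1(25); swap idx 1(49) with idx 0(33)
Result: [49, 33, 29, 25, 15, 15, 28, 14]


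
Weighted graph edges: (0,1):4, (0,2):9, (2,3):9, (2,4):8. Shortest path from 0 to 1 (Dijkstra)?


Dijkstra from 0:
Distances: {0: 0, 1: 4, 2: 9, 3: 18, 4: 17}
Shortest distance to 1 = 4, path = [0, 1]


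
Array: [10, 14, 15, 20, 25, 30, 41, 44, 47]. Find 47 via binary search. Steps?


Search for 47:
[0,8] mid=4 arr[4]=25
[5,8] mid=6 arr[6]=41
[7,8] mid=7 arr[7]=44
[8,8] mid=8 arr[8]=47
Total: 4 comparisons


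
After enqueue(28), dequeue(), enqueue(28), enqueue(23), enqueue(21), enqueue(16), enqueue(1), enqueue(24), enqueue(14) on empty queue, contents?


enqueue(28) -> [28]
dequeue() returns 28 -> []
enqueue(28) -> [28]
enqueue(23) -> [28, 23]
enqueue(21) -> [28, 23, 21]
enqueue(16) -> [28, 23, 21, 16]
enqueue(1) -> [28, 23, 21, 16, 1]
enqueue(24) -> [28, 23, 21, 16, 1, 24]
enqueue(14) -> [28, 23, 21, 16, 1, 24, 14]
Final queue (front to back): [28, 23, 21, 16, 1, 24, 14]


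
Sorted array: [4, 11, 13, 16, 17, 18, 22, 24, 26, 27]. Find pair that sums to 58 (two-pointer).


Two pointers: lo=0, hi=9
No pair sums to 58


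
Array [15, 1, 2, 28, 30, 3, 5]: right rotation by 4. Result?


Right rotate by 4: [28, 30, 3, 5, 15, 1, 2]


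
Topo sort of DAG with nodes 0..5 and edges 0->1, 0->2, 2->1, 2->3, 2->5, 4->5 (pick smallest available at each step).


Kahn's algorithm, process smallest node first
Order: [0, 2, 1, 3, 4, 5]


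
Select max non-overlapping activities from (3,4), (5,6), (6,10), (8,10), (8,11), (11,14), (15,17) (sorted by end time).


Greedy: pick earliest-ending, then skip overlaps.
Selected (5 activities): [(3, 4), (5, 6), (6, 10), (11, 14), (15, 17)]


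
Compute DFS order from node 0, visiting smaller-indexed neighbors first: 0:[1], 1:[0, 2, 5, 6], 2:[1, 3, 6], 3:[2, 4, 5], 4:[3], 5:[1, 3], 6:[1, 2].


DFS stack-based: start with [0]
Visit order: [0, 1, 2, 3, 4, 5, 6]


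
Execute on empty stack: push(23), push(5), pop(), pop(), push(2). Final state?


push(23) -> [23]
push(5) -> [23, 5]
pop() returns 5 -> [23]
pop() returns 23 -> []
push(2) -> [2]
Final stack (bottom to top): [2]


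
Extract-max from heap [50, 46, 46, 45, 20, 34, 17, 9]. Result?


Max = 50
Replace root with last, heapify down
Resulting heap: [46, 45, 46, 9, 20, 34, 17]


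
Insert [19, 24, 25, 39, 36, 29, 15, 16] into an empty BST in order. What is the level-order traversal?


Root = 19; build tree by BST insertion.
Level-Order traversal: [19, 15, 24, 16, 25, 39, 36, 29]


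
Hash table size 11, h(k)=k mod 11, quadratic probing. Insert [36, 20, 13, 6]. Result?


Insertions: 36->slot 3; 20->slot 9; 13->slot 2; 6->slot 6
Table: [None, None, 13, 36, None, None, 6, None, None, 20, None]


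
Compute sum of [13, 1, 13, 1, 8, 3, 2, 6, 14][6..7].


Prefix sums: [0, 13, 14, 27, 28, 36, 39, 41, 47, 61]
Sum[6..7] = prefix[8] - prefix[6] = 47 - 39 = 8


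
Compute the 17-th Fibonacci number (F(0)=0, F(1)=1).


F(n)=F(n-1)+F(n-2)
...F(15)=610, F(16)=987, F(17)=1597


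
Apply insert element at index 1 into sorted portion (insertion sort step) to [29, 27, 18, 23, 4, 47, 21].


After one pass: [27, 29, 18, 23, 4, 47, 21]


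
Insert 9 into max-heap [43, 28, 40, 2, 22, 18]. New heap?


Append 9: [43, 28, 40, 2, 22, 18, 9]
Bubble up: no swaps needed
Result: [43, 28, 40, 2, 22, 18, 9]


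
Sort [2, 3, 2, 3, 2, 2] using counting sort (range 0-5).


Count array: [0, 0, 4, 2, 0, 0]
Reconstruct: [2, 2, 2, 2, 3, 3]


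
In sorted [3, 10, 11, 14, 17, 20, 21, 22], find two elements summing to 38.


Two pointers: lo=0, hi=7
Found pair: (17, 21) summing to 38


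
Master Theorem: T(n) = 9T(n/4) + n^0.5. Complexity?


a=9, b=4, c=0.5. log_4(9)=1.585 > c=0.5. Case 1: O(n^log_b(a)) = O(n^1.585)
Complexity: O(n^1.585)


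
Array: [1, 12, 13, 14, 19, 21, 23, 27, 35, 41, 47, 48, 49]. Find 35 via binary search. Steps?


Search for 35:
[0,12] mid=6 arr[6]=23
[7,12] mid=9 arr[9]=41
[7,8] mid=7 arr[7]=27
[8,8] mid=8 arr[8]=35
Total: 4 comparisons


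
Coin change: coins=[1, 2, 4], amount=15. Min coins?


dp[0]=0; dp[i]=1+min(dp[i-c] for c in coins)
...dp[10]=3, dp[11]=4, dp[12]=3, dp[13]=4, dp[14]=4, dp[15]=5
Minimum coins for 15 = 5


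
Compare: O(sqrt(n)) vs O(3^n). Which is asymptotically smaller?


sublinear grows slower than exponential (base 3)
O(sqrt(n)) is asymptotically smaller; O(3^n) grows faster


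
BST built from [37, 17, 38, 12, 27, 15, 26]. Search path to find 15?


BST root = 37
Search for 15: compare at each node
Path: [37, 17, 12, 15]


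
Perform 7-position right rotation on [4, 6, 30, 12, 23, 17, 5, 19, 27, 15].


Right rotate by 7: [12, 23, 17, 5, 19, 27, 15, 4, 6, 30]


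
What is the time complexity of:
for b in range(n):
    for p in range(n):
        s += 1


Per nesting level: O(n) * O(n) = O(n^2)
Complexity: O(n^2)


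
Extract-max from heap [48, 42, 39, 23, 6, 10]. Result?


Max = 48
Replace root with last, heapify down
Resulting heap: [42, 23, 39, 10, 6]


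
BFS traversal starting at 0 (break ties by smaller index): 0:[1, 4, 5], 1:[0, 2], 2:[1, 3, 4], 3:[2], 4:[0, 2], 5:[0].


BFS queue: start with [0]
Visit order: [0, 1, 4, 5, 2, 3]


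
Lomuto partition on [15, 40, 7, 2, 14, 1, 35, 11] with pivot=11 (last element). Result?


Elements <= 11 go left of pivot.
Result: [7, 2, 1, 11, 14, 15, 35, 40], pivot at index 3


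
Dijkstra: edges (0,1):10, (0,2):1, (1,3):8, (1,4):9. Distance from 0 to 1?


Dijkstra from 0:
Distances: {0: 0, 1: 10, 2: 1, 3: 18, 4: 19}
Shortest distance to 1 = 10, path = [0, 1]


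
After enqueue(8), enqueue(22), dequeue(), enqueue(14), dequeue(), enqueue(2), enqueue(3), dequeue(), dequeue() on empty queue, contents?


enqueue(8) -> [8]
enqueue(22) -> [8, 22]
dequeue() returns 8 -> [22]
enqueue(14) -> [22, 14]
dequeue() returns 22 -> [14]
enqueue(2) -> [14, 2]
enqueue(3) -> [14, 2, 3]
dequeue() returns 14 -> [2, 3]
dequeue() returns 2 -> [3]
Final queue (front to back): [3]


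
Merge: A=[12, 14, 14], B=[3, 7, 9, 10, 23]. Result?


Compare heads, take smaller each step.
Merged: [3, 7, 9, 10, 12, 14, 14, 23]


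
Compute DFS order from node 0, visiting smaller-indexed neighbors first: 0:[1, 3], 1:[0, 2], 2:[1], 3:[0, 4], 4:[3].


DFS stack-based: start with [0]
Visit order: [0, 1, 2, 3, 4]


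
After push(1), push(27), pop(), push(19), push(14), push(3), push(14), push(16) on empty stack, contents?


push(1) -> [1]
push(27) -> [1, 27]
pop() returns 27 -> [1]
push(19) -> [1, 19]
push(14) -> [1, 19, 14]
push(3) -> [1, 19, 14, 3]
push(14) -> [1, 19, 14, 3, 14]
push(16) -> [1, 19, 14, 3, 14, 16]
Final stack (bottom to top): [1, 19, 14, 3, 14, 16]


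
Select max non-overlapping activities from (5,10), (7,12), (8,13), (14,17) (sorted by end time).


Greedy: pick earliest-ending, then skip overlaps.
Selected (2 activities): [(5, 10), (14, 17)]


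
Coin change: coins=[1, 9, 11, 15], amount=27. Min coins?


dp[0]=0; dp[i]=1+min(dp[i-c] for c in coins)
...dp[22]=2, dp[23]=3, dp[24]=2, dp[25]=3, dp[26]=2, dp[27]=3
Minimum coins for 27 = 3


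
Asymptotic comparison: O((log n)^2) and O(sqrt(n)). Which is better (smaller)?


polylogarithmic grows slower than sublinear
O((log n)^2) is asymptotically smaller; O(sqrt(n)) grows faster


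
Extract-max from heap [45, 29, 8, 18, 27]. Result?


Max = 45
Replace root with last, heapify down
Resulting heap: [29, 27, 8, 18]


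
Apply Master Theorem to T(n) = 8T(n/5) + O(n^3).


a=8, b=5, c=3. log_5(8)=1.292 < c=3. Case 3: O(n^c) = O(n^3)
Complexity: O(n^3)


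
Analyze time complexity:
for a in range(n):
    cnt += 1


Per nesting level: O(n) = O(n)
Complexity: O(n)


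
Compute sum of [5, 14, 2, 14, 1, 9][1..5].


Prefix sums: [0, 5, 19, 21, 35, 36, 45]
Sum[1..5] = prefix[6] - prefix[1] = 45 - 5 = 40


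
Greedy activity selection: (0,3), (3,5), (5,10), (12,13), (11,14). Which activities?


Greedy: pick earliest-ending, then skip overlaps.
Selected (4 activities): [(0, 3), (3, 5), (5, 10), (12, 13)]


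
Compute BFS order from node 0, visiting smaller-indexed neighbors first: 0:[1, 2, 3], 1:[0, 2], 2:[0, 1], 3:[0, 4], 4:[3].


BFS queue: start with [0]
Visit order: [0, 1, 2, 3, 4]


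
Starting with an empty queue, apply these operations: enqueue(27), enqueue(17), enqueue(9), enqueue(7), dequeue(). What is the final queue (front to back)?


enqueue(27) -> [27]
enqueue(17) -> [27, 17]
enqueue(9) -> [27, 17, 9]
enqueue(7) -> [27, 17, 9, 7]
dequeue() returns 27 -> [17, 9, 7]
Final queue (front to back): [17, 9, 7]


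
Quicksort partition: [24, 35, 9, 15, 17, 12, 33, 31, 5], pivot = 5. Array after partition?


Elements <= 5 go left of pivot.
Result: [5, 35, 9, 15, 17, 12, 33, 31, 24], pivot at index 0


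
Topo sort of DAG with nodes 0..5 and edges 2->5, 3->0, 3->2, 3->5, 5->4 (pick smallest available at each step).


Kahn's algorithm, process smallest node first
Order: [1, 3, 0, 2, 5, 4]


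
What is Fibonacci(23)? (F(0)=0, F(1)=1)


F(n)=F(n-1)+F(n-2)
...F(21)=10946, F(22)=17711, F(23)=28657


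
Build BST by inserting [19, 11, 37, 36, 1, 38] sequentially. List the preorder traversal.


Root = 19; build tree by BST insertion.
Preorder traversal: [19, 11, 1, 37, 36, 38]


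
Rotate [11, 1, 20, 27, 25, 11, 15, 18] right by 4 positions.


Right rotate by 4: [25, 11, 15, 18, 11, 1, 20, 27]


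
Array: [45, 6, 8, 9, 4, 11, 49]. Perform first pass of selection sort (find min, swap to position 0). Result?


After one pass: [4, 6, 8, 9, 45, 11, 49]


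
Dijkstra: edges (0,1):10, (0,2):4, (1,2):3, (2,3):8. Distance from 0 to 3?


Dijkstra from 0:
Distances: {0: 0, 1: 7, 2: 4, 3: 12}
Shortest distance to 3 = 12, path = [0, 2, 3]


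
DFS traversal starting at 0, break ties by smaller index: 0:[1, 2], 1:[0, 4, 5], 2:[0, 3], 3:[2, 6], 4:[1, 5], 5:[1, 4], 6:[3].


DFS stack-based: start with [0]
Visit order: [0, 1, 4, 5, 2, 3, 6]


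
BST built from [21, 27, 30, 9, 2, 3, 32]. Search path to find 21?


BST root = 21
Search for 21: compare at each node
Path: [21]


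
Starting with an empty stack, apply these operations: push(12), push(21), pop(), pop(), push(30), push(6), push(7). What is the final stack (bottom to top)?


push(12) -> [12]
push(21) -> [12, 21]
pop() returns 21 -> [12]
pop() returns 12 -> []
push(30) -> [30]
push(6) -> [30, 6]
push(7) -> [30, 6, 7]
Final stack (bottom to top): [30, 6, 7]


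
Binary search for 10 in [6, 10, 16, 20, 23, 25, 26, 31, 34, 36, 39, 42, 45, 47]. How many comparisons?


Search for 10:
[0,13] mid=6 arr[6]=26
[0,5] mid=2 arr[2]=16
[0,1] mid=0 arr[0]=6
[1,1] mid=1 arr[1]=10
Total: 4 comparisons


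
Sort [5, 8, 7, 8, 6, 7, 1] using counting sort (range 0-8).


Count array: [0, 1, 0, 0, 0, 1, 1, 2, 2]
Reconstruct: [1, 5, 6, 7, 7, 8, 8]


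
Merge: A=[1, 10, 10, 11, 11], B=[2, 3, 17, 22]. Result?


Compare heads, take smaller each step.
Merged: [1, 2, 3, 10, 10, 11, 11, 17, 22]


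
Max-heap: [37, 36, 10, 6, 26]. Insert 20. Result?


Append 20: [37, 36, 10, 6, 26, 20]
Bubble up: swap idx 5(20) with idx 2(10)
Result: [37, 36, 20, 6, 26, 10]


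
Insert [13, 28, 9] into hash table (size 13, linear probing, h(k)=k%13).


Insertions: 13->slot 0; 28->slot 2; 9->slot 9
Table: [13, None, 28, None, None, None, None, None, None, 9, None, None, None]


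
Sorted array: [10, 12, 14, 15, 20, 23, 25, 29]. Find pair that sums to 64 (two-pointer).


Two pointers: lo=0, hi=7
No pair sums to 64


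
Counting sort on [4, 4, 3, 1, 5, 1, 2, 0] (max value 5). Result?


Count array: [1, 2, 1, 1, 2, 1]
Reconstruct: [0, 1, 1, 2, 3, 4, 4, 5]


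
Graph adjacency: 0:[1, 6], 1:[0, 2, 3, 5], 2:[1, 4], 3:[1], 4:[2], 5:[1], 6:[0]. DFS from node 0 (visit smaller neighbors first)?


DFS stack-based: start with [0]
Visit order: [0, 1, 2, 4, 3, 5, 6]


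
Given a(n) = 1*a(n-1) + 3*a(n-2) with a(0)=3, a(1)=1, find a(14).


Build bottom-up:
...a(12)=30307, a(13)=69649, a(14)=1*69649+3*30307=160570


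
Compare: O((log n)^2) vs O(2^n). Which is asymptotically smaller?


polylogarithmic grows slower than exponential
O((log n)^2) is asymptotically smaller; O(2^n) grows faster


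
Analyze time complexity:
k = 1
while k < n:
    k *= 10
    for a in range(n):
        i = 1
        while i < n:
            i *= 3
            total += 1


Per nesting level: O(log n) * O(n) * O(log n) = O(n (log n)^2)
Complexity: O(n (log n)^2)


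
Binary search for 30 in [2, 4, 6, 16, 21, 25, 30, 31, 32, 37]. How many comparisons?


Search for 30:
[0,9] mid=4 arr[4]=21
[5,9] mid=7 arr[7]=31
[5,6] mid=5 arr[5]=25
[6,6] mid=6 arr[6]=30
Total: 4 comparisons


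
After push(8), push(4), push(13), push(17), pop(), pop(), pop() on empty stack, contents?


push(8) -> [8]
push(4) -> [8, 4]
push(13) -> [8, 4, 13]
push(17) -> [8, 4, 13, 17]
pop() returns 17 -> [8, 4, 13]
pop() returns 13 -> [8, 4]
pop() returns 4 -> [8]
Final stack (bottom to top): [8]


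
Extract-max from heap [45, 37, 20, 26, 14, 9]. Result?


Max = 45
Replace root with last, heapify down
Resulting heap: [37, 26, 20, 9, 14]


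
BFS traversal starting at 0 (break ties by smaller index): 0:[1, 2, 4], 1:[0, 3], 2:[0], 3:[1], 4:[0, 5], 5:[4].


BFS queue: start with [0]
Visit order: [0, 1, 2, 4, 3, 5]


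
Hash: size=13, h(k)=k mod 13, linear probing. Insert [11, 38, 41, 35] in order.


Insertions: 11->slot 11; 38->slot 12; 41->slot 2; 35->slot 9
Table: [None, None, 41, None, None, None, None, None, None, 35, None, 11, 38]


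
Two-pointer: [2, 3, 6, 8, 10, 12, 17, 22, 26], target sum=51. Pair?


Two pointers: lo=0, hi=8
No pair sums to 51


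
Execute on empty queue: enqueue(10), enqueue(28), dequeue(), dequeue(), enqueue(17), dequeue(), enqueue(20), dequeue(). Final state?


enqueue(10) -> [10]
enqueue(28) -> [10, 28]
dequeue() returns 10 -> [28]
dequeue() returns 28 -> []
enqueue(17) -> [17]
dequeue() returns 17 -> []
enqueue(20) -> [20]
dequeue() returns 20 -> []
Final queue (front to back): []


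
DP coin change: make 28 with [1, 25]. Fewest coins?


dp[0]=0; dp[i]=1+min(dp[i-c] for c in coins)
...dp[23]=23, dp[24]=24, dp[25]=1, dp[26]=2, dp[27]=3, dp[28]=4
Minimum coins for 28 = 4


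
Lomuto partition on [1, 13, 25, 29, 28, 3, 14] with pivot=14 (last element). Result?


Elements <= 14 go left of pivot.
Result: [1, 13, 3, 14, 28, 25, 29], pivot at index 3
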